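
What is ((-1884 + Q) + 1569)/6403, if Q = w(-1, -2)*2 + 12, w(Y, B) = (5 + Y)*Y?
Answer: -311/6403 ≈ -0.048571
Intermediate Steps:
w(Y, B) = Y*(5 + Y)
Q = 4 (Q = -(5 - 1)*2 + 12 = -1*4*2 + 12 = -4*2 + 12 = -8 + 12 = 4)
((-1884 + Q) + 1569)/6403 = ((-1884 + 4) + 1569)/6403 = (-1880 + 1569)*(1/6403) = -311*1/6403 = -311/6403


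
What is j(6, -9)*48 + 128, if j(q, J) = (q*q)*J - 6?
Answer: -15712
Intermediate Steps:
j(q, J) = -6 + J*q² (j(q, J) = q²*J - 6 = J*q² - 6 = -6 + J*q²)
j(6, -9)*48 + 128 = (-6 - 9*6²)*48 + 128 = (-6 - 9*36)*48 + 128 = (-6 - 324)*48 + 128 = -330*48 + 128 = -15840 + 128 = -15712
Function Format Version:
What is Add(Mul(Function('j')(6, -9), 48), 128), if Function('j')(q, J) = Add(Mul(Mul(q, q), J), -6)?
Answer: -15712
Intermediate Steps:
Function('j')(q, J) = Add(-6, Mul(J, Pow(q, 2))) (Function('j')(q, J) = Add(Mul(Pow(q, 2), J), -6) = Add(Mul(J, Pow(q, 2)), -6) = Add(-6, Mul(J, Pow(q, 2))))
Add(Mul(Function('j')(6, -9), 48), 128) = Add(Mul(Add(-6, Mul(-9, Pow(6, 2))), 48), 128) = Add(Mul(Add(-6, Mul(-9, 36)), 48), 128) = Add(Mul(Add(-6, -324), 48), 128) = Add(Mul(-330, 48), 128) = Add(-15840, 128) = -15712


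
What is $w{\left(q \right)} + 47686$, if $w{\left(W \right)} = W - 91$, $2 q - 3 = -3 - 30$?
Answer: $47580$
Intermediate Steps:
$q = -15$ ($q = \frac{3}{2} + \frac{-3 - 30}{2} = \frac{3}{2} + \frac{1}{2} \left(-33\right) = \frac{3}{2} - \frac{33}{2} = -15$)
$w{\left(W \right)} = -91 + W$ ($w{\left(W \right)} = W - 91 = -91 + W$)
$w{\left(q \right)} + 47686 = \left(-91 - 15\right) + 47686 = -106 + 47686 = 47580$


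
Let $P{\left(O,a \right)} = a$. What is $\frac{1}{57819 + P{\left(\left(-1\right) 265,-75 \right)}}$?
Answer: $\frac{1}{57744} \approx 1.7318 \cdot 10^{-5}$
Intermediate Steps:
$\frac{1}{57819 + P{\left(\left(-1\right) 265,-75 \right)}} = \frac{1}{57819 - 75} = \frac{1}{57744}$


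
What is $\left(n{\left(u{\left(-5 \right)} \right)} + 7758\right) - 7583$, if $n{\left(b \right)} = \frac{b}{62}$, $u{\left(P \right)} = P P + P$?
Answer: $\frac{5435}{31} \approx 175.32$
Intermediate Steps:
$u{\left(P \right)} = P + P^{2}$ ($u{\left(P \right)} = P^{2} + P = P + P^{2}$)
$n{\left(b \right)} = \frac{b}{62}$ ($n{\left(b \right)} = b \frac{1}{62} = \frac{b}{62}$)
$\left(n{\left(u{\left(-5 \right)} \right)} + 7758\right) - 7583 = \left(\frac{\left(-5\right) \left(1 - 5\right)}{62} + 7758\right) - 7583 = \left(\frac{\left(-5\right) \left(-4\right)}{62} + 7758\right) - 7583 = \left(\frac{1}{62} \cdot 20 + 7758\right) - 7583 = \left(\frac{10}{31} + 7758\right) - 7583 = \frac{240508}{31} - 7583 = \frac{5435}{31}$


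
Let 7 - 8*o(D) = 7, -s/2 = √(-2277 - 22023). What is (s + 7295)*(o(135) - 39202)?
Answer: -285978590 + 7056360*I*√3 ≈ -2.8598e+8 + 1.2222e+7*I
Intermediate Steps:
s = -180*I*√3 (s = -2*√(-2277 - 22023) = -180*I*√3 ≈ -311.77*I)
o(D) = 0 (o(D) = 7/8 - ⅛*7 = 7/8 - 7/8 = 0)
(s + 7295)*(o(135) - 39202) = (-180*I*√3 + 7295)*(0 - 39202) = (7295 - 180*I*√3)*(-39202) = -285978590 + 7056360*I*√3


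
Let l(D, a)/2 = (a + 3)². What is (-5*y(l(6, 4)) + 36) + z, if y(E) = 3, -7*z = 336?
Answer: -27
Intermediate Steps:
z = -48 (z = -⅐*336 = -48)
l(D, a) = 2*(3 + a)² (l(D, a) = 2*(a + 3)² = 2*(3 + a)²)
(-5*y(l(6, 4)) + 36) + z = (-5*3 + 36) - 48 = (-15 + 36) - 48 = 21 - 48 = -27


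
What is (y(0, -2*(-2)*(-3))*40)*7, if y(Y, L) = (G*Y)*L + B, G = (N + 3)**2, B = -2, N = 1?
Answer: -560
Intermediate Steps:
G = 16 (G = (1 + 3)**2 = 4**2 = 16)
y(Y, L) = -2 + 16*L*Y (y(Y, L) = (16*Y)*L - 2 = 16*L*Y - 2 = -2 + 16*L*Y)
(y(0, -2*(-2)*(-3))*40)*7 = ((-2 + 16*(-2*(-2)*(-3))*0)*40)*7 = ((-2 + 16*(4*(-3))*0)*40)*7 = ((-2 + 16*(-12)*0)*40)*7 = ((-2 + 0)*40)*7 = -2*40*7 = -80*7 = -560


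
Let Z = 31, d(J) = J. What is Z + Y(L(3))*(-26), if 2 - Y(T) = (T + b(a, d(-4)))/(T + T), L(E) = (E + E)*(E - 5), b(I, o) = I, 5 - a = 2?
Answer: -45/4 ≈ -11.250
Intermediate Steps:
a = 3 (a = 5 - 1*2 = 5 - 2 = 3)
L(E) = 2*E*(-5 + E) (L(E) = (2*E)*(-5 + E) = 2*E*(-5 + E))
Y(T) = 2 - (3 + T)/(2*T) (Y(T) = 2 - (T + 3)/(T + T) = 2 - (3 + T)/(2*T))
Z + Y(L(3))*(-26) = 31 + (3*(-1 + 2*3*(-5 + 3))/(2*((2*3*(-5 + 3)))))*(-26) = 31 + (3*(-1 + 2*3*(-2))/(2*((2*3*(-2)))))*(-26) = 31 + ((3/2)*(-1 - 12)/(-12))*(-26) = 31 + ((3/2)*(-1/12)*(-13))*(-26) = 31 + (13/8)*(-26) = 31 - 169/4 = -45/4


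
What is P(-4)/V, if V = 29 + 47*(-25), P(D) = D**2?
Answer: -8/573 ≈ -0.013962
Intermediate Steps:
V = -1146 (V = 29 - 1175 = -1146)
P(-4)/V = (-4)**2/(-1146) = 16*(-1/1146) = -8/573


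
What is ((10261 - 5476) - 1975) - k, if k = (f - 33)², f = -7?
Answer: 1210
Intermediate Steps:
k = 1600 (k = (-7 - 33)² = (-40)² = 1600)
((10261 - 5476) - 1975) - k = ((10261 - 5476) - 1975) - 1*1600 = (4785 - 1975) - 1600 = 2810 - 1600 = 1210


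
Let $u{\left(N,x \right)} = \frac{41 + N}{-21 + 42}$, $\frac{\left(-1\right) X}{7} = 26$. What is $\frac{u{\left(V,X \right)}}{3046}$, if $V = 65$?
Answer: $\frac{53}{31983} \approx 0.0016571$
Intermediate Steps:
$X = -182$ ($X = \left(-7\right) 26 = -182$)
$u{\left(N,x \right)} = \frac{41}{21} + \frac{N}{21}$ ($u{\left(N,x \right)} = \frac{41 + N}{21} = \left(41 + N\right) \frac{1}{21} = \frac{41}{21} + \frac{N}{21}$)
$\frac{u{\left(V,X \right)}}{3046} = \frac{\frac{41}{21} + \frac{1}{21} \cdot 65}{3046} = \left(\frac{41}{21} + \frac{65}{21}\right) \frac{1}{3046} = \frac{106}{21} \cdot \frac{1}{3046} = \frac{53}{31983}$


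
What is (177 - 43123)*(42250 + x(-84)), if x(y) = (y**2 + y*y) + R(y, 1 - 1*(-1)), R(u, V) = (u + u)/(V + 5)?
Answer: -2419491748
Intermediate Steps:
R(u, V) = 2*u/(5 + V) (R(u, V) = (2*u)/(5 + V) = 2*u/(5 + V))
x(y) = 2*y**2 + 2*y/7 (x(y) = (y**2 + y*y) + 2*y/(5 + (1 - 1*(-1))) = (y**2 + y**2) + 2*y/(5 + (1 + 1)) = 2*y**2 + 2*y/(5 + 2) = 2*y**2 + 2*y/7)
(177 - 43123)*(42250 + x(-84)) = (177 - 43123)*(42250 + (2/7)*(-84)*(1 + 7*(-84))) = -42946*(42250 + (2/7)*(-84)*(1 - 588)) = -42946*(42250 + (2/7)*(-84)*(-587)) = -42946*(42250 + 14088) = -42946*56338 = -2419491748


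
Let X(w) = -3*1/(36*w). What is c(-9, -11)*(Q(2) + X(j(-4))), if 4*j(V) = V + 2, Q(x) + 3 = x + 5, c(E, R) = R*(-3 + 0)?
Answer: 275/2 ≈ 137.50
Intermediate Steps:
c(E, R) = -3*R (c(E, R) = R*(-3) = -3*R)
Q(x) = 2 + x (Q(x) = -3 + (x + 5) = -3 + (5 + x) = 2 + x)
j(V) = 1/2 + V/4 (j(V) = (V + 2)/4 = (2 + V)/4 = 1/2 + V/4)
X(w) = -1/(12*w) (X(w) = -3*1/(36*w) = -1/(12*w))
c(-9, -11)*(Q(2) + X(j(-4))) = (-3*(-11))*((2 + 2) - 1/(12*(1/2 + (1/4)*(-4)))) = 33*(4 - 1/(12*(1/2 - 1))) = 33*(4 - 1/(12*(-1/2))) = 33*(4 - 1/12*(-2)) = 33*(4 + 1/6) = 33*(25/6) = 275/2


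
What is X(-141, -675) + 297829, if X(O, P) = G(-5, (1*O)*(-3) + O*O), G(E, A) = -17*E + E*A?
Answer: 196394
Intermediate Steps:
G(E, A) = -17*E + A*E
X(O, P) = 85 - 5*O**2 + 15*O (X(O, P) = -5*(-17 + ((1*O)*(-3) + O*O)) = -5*(-17 + (O*(-3) + O**2)) = -5*(-17 + (-3*O + O**2)) = -5*(-17 + (O**2 - 3*O)) = -5*(-17 + O**2 - 3*O) = 85 - 5*O**2 + 15*O)
X(-141, -675) + 297829 = (85 - 5*(-141)*(-3 - 141)) + 297829 = (85 - 5*(-141)*(-144)) + 297829 = (85 - 101520) + 297829 = -101435 + 297829 = 196394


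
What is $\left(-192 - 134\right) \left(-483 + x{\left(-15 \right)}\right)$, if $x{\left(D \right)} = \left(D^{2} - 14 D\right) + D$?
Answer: $20538$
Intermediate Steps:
$x{\left(D \right)} = D^{2} - 13 D$
$\left(-192 - 134\right) \left(-483 + x{\left(-15 \right)}\right) = \left(-192 - 134\right) \left(-483 - 15 \left(-13 - 15\right)\right) = - 326 \left(-483 - -420\right) = - 326 \left(-483 + 420\right) = \left(-326\right) \left(-63\right) = 20538$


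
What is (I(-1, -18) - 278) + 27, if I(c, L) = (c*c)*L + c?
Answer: -270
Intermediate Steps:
I(c, L) = c + L*c² (I(c, L) = c²*L + c = L*c² + c = c + L*c²)
(I(-1, -18) - 278) + 27 = (-(1 - 18*(-1)) - 278) + 27 = (-(1 + 18) - 278) + 27 = (-1*19 - 278) + 27 = (-19 - 278) + 27 = -297 + 27 = -270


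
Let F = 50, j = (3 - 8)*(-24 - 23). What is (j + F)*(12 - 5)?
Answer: 1995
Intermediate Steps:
j = 235 (j = -5*(-47) = 235)
(j + F)*(12 - 5) = (235 + 50)*(12 - 5) = 285*7 = 1995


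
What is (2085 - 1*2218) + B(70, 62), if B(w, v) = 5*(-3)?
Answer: -148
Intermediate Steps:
B(w, v) = -15
(2085 - 1*2218) + B(70, 62) = (2085 - 1*2218) - 15 = (2085 - 2218) - 15 = -133 - 15 = -148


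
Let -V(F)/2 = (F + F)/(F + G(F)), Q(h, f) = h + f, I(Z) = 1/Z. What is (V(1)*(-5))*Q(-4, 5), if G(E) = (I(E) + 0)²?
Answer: 10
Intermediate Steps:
Q(h, f) = f + h
G(E) = E⁻² (G(E) = (1/E + 0)² = (1/E)² = E⁻²)
V(F) = -4*F/(F + F⁻²) (V(F) = -2*(F + F)/(F + F⁻²) = -2*2*F/(F + F⁻²) = -4*F/(F + F⁻²))
(V(1)*(-5))*Q(-4, 5) = (-4*1³/(1 + 1³)*(-5))*(5 - 4) = (-4*1/(1 + 1)*(-5))*1 = (-4*1/2*(-5))*1 = (-4*1*½*(-5))*1 = -2*(-5)*1 = 10*1 = 10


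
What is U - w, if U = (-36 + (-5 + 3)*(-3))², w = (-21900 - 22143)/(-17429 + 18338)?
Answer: 287381/303 ≈ 948.45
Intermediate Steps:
w = -14681/303 (w = -44043/909 = -44043*1/909 = -14681/303 ≈ -48.452)
U = 900 (U = (-36 - 2*(-3))² = (-36 + 6)² = (-30)² = 900)
U - w = 900 - 1*(-14681/303) = 900 + 14681/303 = 287381/303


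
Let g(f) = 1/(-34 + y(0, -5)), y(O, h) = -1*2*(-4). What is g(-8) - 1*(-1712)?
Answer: 44511/26 ≈ 1712.0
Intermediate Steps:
y(O, h) = 8 (y(O, h) = -2*(-4) = 8)
g(f) = -1/26 (g(f) = 1/(-34 + 8) = 1/(-26) = -1/26)
g(-8) - 1*(-1712) = -1/26 - 1*(-1712) = -1/26 + 1712 = 44511/26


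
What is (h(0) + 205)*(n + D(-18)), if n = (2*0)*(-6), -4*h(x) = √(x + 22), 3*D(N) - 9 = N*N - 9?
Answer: 22140 - 27*√22 ≈ 22013.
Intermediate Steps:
D(N) = N²/3 (D(N) = 3 + (N*N - 9)/3 = 3 + (N² - 9)/3 = 3 + (-9 + N²)/3 = 3 + (-3 + N²/3) = N²/3)
h(x) = -√(22 + x)/4 (h(x) = -√(x + 22)/4 = -√(22 + x)/4)
n = 0 (n = 0*(-6) = 0)
(h(0) + 205)*(n + D(-18)) = (-√(22 + 0)/4 + 205)*(0 + (⅓)*(-18)²) = (-√22/4 + 205)*(0 + (⅓)*324) = (205 - √22/4)*(0 + 108) = (205 - √22/4)*108 = 22140 - 27*√22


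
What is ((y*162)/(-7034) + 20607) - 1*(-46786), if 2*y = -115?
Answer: 474051677/7034 ≈ 67394.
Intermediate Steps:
y = -115/2 (y = (1/2)*(-115) = -115/2 ≈ -57.500)
((y*162)/(-7034) + 20607) - 1*(-46786) = (-115/2*162/(-7034) + 20607) - 1*(-46786) = (-9315*(-1/7034) + 20607) + 46786 = (9315/7034 + 20607) + 46786 = 144958953/7034 + 46786 = 474051677/7034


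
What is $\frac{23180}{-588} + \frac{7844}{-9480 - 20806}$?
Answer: $- \frac{88330219}{2226021} \approx -39.681$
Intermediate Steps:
$\frac{23180}{-588} + \frac{7844}{-9480 - 20806} = 23180 \left(- \frac{1}{588}\right) + \frac{7844}{-30286} = - \frac{5795}{147} + 7844 \left(- \frac{1}{30286}\right) = - \frac{5795}{147} - \frac{3922}{15143} = - \frac{88330219}{2226021}$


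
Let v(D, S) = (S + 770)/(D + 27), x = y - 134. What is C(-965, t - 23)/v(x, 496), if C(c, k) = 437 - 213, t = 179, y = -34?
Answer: -5264/211 ≈ -24.948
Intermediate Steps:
x = -168 (x = -34 - 134 = -168)
v(D, S) = (770 + S)/(27 + D)
C(c, k) = 224
C(-965, t - 23)/v(x, 496) = 224/(((770 + 496)/(27 - 168))) = 224/((1266/(-141))) = 224/((-1/141*1266)) = 224/(-422/47) = 224*(-47/422) = -5264/211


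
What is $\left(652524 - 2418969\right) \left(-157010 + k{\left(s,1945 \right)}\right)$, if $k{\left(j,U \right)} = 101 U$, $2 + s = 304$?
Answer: $-69659758575$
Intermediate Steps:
$s = 302$ ($s = -2 + 304 = 302$)
$\left(652524 - 2418969\right) \left(-157010 + k{\left(s,1945 \right)}\right) = \left(652524 - 2418969\right) \left(-157010 + 101 \cdot 1945\right) = - 1766445 \left(-157010 + 196445\right) = \left(-1766445\right) 39435 = -69659758575$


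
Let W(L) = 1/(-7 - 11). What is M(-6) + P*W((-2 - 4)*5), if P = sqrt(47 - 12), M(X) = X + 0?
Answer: -6 - sqrt(35)/18 ≈ -6.3287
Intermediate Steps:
M(X) = X
P = sqrt(35) ≈ 5.9161
W(L) = -1/18 (W(L) = 1/(-18) = -1/18)
M(-6) + P*W((-2 - 4)*5) = -6 + sqrt(35)*(-1/18) = -6 - sqrt(35)/18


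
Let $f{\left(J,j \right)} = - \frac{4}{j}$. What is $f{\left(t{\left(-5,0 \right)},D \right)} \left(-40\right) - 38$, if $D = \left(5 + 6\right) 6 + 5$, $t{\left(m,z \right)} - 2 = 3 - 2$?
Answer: $- \frac{2538}{71} \approx -35.746$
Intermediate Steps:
$t{\left(m,z \right)} = 3$ ($t{\left(m,z \right)} = 2 + \left(3 - 2\right) = 2 + 1 = 3$)
$D = 71$ ($D = 11 \cdot 6 + 5 = 66 + 5 = 71$)
$f{\left(t{\left(-5,0 \right)},D \right)} \left(-40\right) - 38 = - \frac{4}{71} \left(-40\right) - 38 = \left(-4\right) \frac{1}{71} \left(-40\right) - 38 = \left(- \frac{4}{71}\right) \left(-40\right) - 38 = \frac{160}{71} - 38 = - \frac{2538}{71}$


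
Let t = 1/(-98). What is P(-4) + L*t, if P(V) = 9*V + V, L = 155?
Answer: -4075/98 ≈ -41.582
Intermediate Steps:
t = -1/98 ≈ -0.010204
P(V) = 10*V
P(-4) + L*t = 10*(-4) + 155*(-1/98) = -40 - 155/98 = -4075/98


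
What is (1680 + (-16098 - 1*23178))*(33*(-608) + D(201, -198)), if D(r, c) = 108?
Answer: 750265776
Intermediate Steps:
(1680 + (-16098 - 1*23178))*(33*(-608) + D(201, -198)) = (1680 + (-16098 - 1*23178))*(33*(-608) + 108) = (1680 + (-16098 - 23178))*(-20064 + 108) = (1680 - 39276)*(-19956) = -37596*(-19956) = 750265776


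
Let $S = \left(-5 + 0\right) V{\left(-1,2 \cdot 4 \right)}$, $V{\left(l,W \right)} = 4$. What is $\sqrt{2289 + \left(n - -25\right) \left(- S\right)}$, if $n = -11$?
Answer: $\sqrt{2569} \approx 50.685$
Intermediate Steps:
$S = -20$ ($S = \left(-5 + 0\right) 4 = \left(-5\right) 4 = -20$)
$\sqrt{2289 + \left(n - -25\right) \left(- S\right)} = \sqrt{2289 + \left(-11 - -25\right) \left(\left(-1\right) \left(-20\right)\right)} = \sqrt{2289 + \left(-11 + 25\right) 20} = \sqrt{2289 + 14 \cdot 20} = \sqrt{2289 + 280} = \sqrt{2569}$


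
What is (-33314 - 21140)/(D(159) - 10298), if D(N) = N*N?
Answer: -54454/14983 ≈ -3.6344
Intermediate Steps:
D(N) = N**2
(-33314 - 21140)/(D(159) - 10298) = (-33314 - 21140)/(159**2 - 10298) = -54454/(25281 - 10298) = -54454/14983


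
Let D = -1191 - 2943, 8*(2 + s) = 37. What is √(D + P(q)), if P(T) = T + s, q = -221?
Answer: I*√69638/4 ≈ 65.973*I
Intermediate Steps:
s = 21/8 (s = -2 + (⅛)*37 = -2 + 37/8 = 21/8 ≈ 2.6250)
D = -4134
P(T) = 21/8 + T (P(T) = T + 21/8 = 21/8 + T)
√(D + P(q)) = √(-4134 + (21/8 - 221)) = √(-4134 - 1747/8) = √(-34819/8) = I*√69638/4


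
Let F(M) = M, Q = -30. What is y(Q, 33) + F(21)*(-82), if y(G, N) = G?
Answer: -1752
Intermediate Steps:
y(Q, 33) + F(21)*(-82) = -30 + 21*(-82) = -30 - 1722 = -1752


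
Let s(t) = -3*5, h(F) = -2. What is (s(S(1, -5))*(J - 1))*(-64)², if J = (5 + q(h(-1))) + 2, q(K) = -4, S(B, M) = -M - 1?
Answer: -122880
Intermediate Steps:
S(B, M) = -1 - M
s(t) = -15
J = 3 (J = (5 - 4) + 2 = 1 + 2 = 3)
(s(S(1, -5))*(J - 1))*(-64)² = -15*(3 - 1)*(-64)² = -15*2*4096 = -30*4096 = -122880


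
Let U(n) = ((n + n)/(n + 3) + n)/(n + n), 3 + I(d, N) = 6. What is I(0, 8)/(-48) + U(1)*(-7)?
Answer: -85/16 ≈ -5.3125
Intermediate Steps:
I(d, N) = 3 (I(d, N) = -3 + 6 = 3)
U(n) = (n + 2*n/(3 + n))/(2*n) (U(n) = ((2*n)/(3 + n) + n)/((2*n)) = (2*n/(3 + n) + n)*(1/(2*n)) = (n + 2*n/(3 + n))*(1/(2*n)) = (n + 2*n/(3 + n))/(2*n))
I(0, 8)/(-48) + U(1)*(-7) = 3/(-48) + ((5 + 1)/(2*(3 + 1)))*(-7) = 3*(-1/48) + ((1/2)*6/4)*(-7) = -1/16 + ((1/2)*(1/4)*6)*(-7) = -1/16 + (3/4)*(-7) = -1/16 - 21/4 = -85/16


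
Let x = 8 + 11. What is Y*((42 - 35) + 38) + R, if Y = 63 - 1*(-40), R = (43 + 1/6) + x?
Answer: 28183/6 ≈ 4697.2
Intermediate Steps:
x = 19
R = 373/6 (R = (43 + 1/6) + 19 = (43 + ⅙) + 19 = 259/6 + 19 = 373/6 ≈ 62.167)
Y = 103 (Y = 63 + 40 = 103)
Y*((42 - 35) + 38) + R = 103*((42 - 35) + 38) + 373/6 = 103*(7 + 38) + 373/6 = 103*45 + 373/6 = 4635 + 373/6 = 28183/6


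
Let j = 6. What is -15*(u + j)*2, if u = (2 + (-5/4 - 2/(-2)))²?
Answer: -2175/8 ≈ -271.88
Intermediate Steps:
u = 49/16 (u = (2 + (-5*¼ - 2*(-½)))² = (2 + (-5/4 + 1))² = (2 - ¼)² = (7/4)² = 49/16 ≈ 3.0625)
-15*(u + j)*2 = -15*(49/16 + 6)*2 = -2175*2/16 = -15*145/8 = -2175/8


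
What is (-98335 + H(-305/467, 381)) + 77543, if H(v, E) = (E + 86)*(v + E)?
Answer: 156830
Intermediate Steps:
H(v, E) = (86 + E)*(E + v)
(-98335 + H(-305/467, 381)) + 77543 = (-98335 + (381² + 86*381 + 86*(-305/467) + 381*(-305/467))) + 77543 = (-98335 + (145161 + 32766 + 86*(-305*1/467) + 381*(-305*1/467))) + 77543 = (-98335 + (145161 + 32766 + 86*(-305/467) + 381*(-305/467))) + 77543 = (-98335 + (145161 + 32766 - 26230/467 - 116205/467)) + 77543 = (-98335 + 177622) + 77543 = 79287 + 77543 = 156830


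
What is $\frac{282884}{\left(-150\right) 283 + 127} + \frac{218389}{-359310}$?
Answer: $- \frac{110885927687}{15207077130} \approx -7.2917$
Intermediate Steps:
$\frac{282884}{\left(-150\right) 283 + 127} + \frac{218389}{-359310} = \frac{282884}{-42450 + 127} + 218389 \left(- \frac{1}{359310}\right) = \frac{282884}{-42323} - \frac{218389}{359310} = 282884 \left(- \frac{1}{42323}\right) - \frac{218389}{359310} = - \frac{282884}{42323} - \frac{218389}{359310} = - \frac{110885927687}{15207077130}$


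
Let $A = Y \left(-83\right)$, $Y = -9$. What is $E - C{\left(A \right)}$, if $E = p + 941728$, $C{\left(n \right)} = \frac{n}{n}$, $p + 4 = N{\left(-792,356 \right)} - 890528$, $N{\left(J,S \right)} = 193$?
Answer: $51388$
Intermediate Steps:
$A = 747$ ($A = \left(-9\right) \left(-83\right) = 747$)
$p = -890339$ ($p = -4 + \left(193 - 890528\right) = -4 - 890335 = -890339$)
$C{\left(n \right)} = 1$
$E = 51389$ ($E = -890339 + 941728 = 51389$)
$E - C{\left(A \right)} = 51389 - 1 = 51388$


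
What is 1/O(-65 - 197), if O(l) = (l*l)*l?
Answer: -1/17984728 ≈ -5.5603e-8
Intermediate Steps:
O(l) = l³ (O(l) = l²*l = l³)
1/O(-65 - 197) = 1/((-65 - 197)³) = 1/((-262)³) = 1/(-17984728) = -1/17984728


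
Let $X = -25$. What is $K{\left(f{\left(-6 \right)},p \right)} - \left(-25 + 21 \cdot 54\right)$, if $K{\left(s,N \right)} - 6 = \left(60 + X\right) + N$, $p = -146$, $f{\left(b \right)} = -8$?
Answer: $-1214$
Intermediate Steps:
$K{\left(s,N \right)} = 41 + N$ ($K{\left(s,N \right)} = 6 + \left(\left(60 - 25\right) + N\right) = 6 + \left(35 + N\right) = 41 + N$)
$K{\left(f{\left(-6 \right)},p \right)} - \left(-25 + 21 \cdot 54\right) = \left(41 - 146\right) - \left(-25 + 21 \cdot 54\right) = -105 - \left(-25 + 1134\right) = -105 - 1109 = -1214$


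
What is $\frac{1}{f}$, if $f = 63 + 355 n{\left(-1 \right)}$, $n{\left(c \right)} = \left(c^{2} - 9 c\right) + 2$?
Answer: $\frac{1}{4323} \approx 0.00023132$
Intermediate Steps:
$n{\left(c \right)} = 2 + c^{2} - 9 c$
$f = 4323$ ($f = 63 + 355 \left(2 + \left(-1\right)^{2} - -9\right) = 63 + 355 \left(2 + 1 + 9\right) = 63 + 355 \cdot 12 = 63 + 4260 = 4323$)
$\frac{1}{f} = \frac{1}{4323}$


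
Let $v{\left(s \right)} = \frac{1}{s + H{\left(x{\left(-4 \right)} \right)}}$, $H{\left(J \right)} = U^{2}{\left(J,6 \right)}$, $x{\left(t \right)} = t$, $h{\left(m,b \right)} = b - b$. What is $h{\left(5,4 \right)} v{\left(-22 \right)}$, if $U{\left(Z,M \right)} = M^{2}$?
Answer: $0$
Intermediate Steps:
$h{\left(m,b \right)} = 0$
$H{\left(J \right)} = 1296$ ($H{\left(J \right)} = \left(6^{2}\right)^{2} = 36^{2} = 1296$)
$v{\left(s \right)} = \frac{1}{1296 + s}$ ($v{\left(s \right)} = \frac{1}{s + 1296} = \frac{1}{1296 + s}$)
$h{\left(5,4 \right)} v{\left(-22 \right)} = \frac{0}{1296 - 22} = \frac{0}{1274} = 0 \cdot \frac{1}{1274} = 0$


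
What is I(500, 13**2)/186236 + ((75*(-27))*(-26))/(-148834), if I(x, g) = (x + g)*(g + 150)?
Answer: 10978743687/13859124412 ≈ 0.79217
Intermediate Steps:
I(x, g) = (150 + g)*(g + x) (I(x, g) = (g + x)*(150 + g) = (150 + g)*(g + x))
I(500, 13**2)/186236 + ((75*(-27))*(-26))/(-148834) = ((13**2)**2 + 150*13**2 + 150*500 + 13**2*500)/186236 + ((75*(-27))*(-26))/(-148834) = (169**2 + 150*169 + 75000 + 169*500)*(1/186236) - 2025*(-26)*(-1/148834) = (28561 + 25350 + 75000 + 84500)*(1/186236) + 52650*(-1/148834) = 213411*(1/186236) - 26325/74417 = 213411/186236 - 26325/74417 = 10978743687/13859124412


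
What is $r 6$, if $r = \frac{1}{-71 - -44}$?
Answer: $- \frac{2}{9} \approx -0.22222$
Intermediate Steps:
$r = - \frac{1}{27}$ ($r = \frac{1}{-71 + \left(-15 + 59\right)} = \frac{1}{-71 + 44} = \frac{1}{-27} = - \frac{1}{27} \approx -0.037037$)
$r 6 = \left(- \frac{1}{27}\right) 6 = - \frac{2}{9}$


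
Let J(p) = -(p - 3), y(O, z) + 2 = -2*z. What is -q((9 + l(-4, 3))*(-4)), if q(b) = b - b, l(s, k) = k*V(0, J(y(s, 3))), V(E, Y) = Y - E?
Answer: 0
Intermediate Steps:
y(O, z) = -2 - 2*z
J(p) = 3 - p (J(p) = -(-3 + p) = 3 - p)
l(s, k) = 11*k (l(s, k) = k*((3 - (-2 - 2*3)) - 1*0) = k*((3 - (-2 - 6)) + 0) = k*((3 - 1*(-8)) + 0) = k*((3 + 8) + 0) = k*(11 + 0) = k*11 = 11*k)
q(b) = 0
-q((9 + l(-4, 3))*(-4)) = -1*0 = 0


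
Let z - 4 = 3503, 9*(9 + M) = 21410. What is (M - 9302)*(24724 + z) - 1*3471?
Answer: -1761335098/9 ≈ -1.9570e+8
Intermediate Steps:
M = 21329/9 (M = -9 + (⅑)*21410 = -9 + 21410/9 = 21329/9 ≈ 2369.9)
z = 3507 (z = 4 + 3503 = 3507)
(M - 9302)*(24724 + z) - 1*3471 = (21329/9 - 9302)*(24724 + 3507) - 1*3471 = -62389/9*28231 - 3471 = -1761303859/9 - 3471 = -1761335098/9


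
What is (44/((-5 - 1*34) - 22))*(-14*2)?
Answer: 1232/61 ≈ 20.197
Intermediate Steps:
(44/((-5 - 1*34) - 22))*(-14*2) = (44/((-5 - 34) - 22))*(-28) = (44/(-39 - 22))*(-28) = (44/(-61))*(-28) = -1/61*44*(-28) = -44/61*(-28) = 1232/61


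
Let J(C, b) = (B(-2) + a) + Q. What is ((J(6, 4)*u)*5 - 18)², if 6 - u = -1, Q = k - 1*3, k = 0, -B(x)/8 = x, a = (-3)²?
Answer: 565504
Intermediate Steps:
a = 9
B(x) = -8*x
Q = -3 (Q = 0 - 1*3 = 0 - 3 = -3)
u = 7 (u = 6 - 1*(-1) = 6 + 1 = 7)
J(C, b) = 22 (J(C, b) = (-8*(-2) + 9) - 3 = (16 + 9) - 3 = 25 - 3 = 22)
((J(6, 4)*u)*5 - 18)² = ((22*7)*5 - 18)² = (154*5 - 18)² = (770 - 18)² = 752² = 565504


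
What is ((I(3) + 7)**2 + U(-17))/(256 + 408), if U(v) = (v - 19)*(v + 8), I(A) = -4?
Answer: 333/664 ≈ 0.50151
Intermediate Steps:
U(v) = (-19 + v)*(8 + v)
((I(3) + 7)**2 + U(-17))/(256 + 408) = ((-4 + 7)**2 + (-152 + (-17)**2 - 11*(-17)))/(256 + 408) = (3**2 + (-152 + 289 + 187))/664 = (9 + 324)*(1/664) = 333*(1/664) = 333/664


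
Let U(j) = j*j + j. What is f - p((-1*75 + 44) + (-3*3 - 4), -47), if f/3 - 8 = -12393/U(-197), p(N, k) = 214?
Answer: -7373459/38612 ≈ -190.96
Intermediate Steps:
U(j) = j + j² (U(j) = j² + j = j + j²)
f = 889509/38612 (f = 24 + 3*(-12393*(-1/(197*(1 - 197)))) = 24 + 3*(-12393/((-197*(-196)))) = 24 + 3*(-12393/38612) = 24 - 37179/38612 = 889509/38612 ≈ 23.037)
f - p((-1*75 + 44) + (-3*3 - 4), -47) = 889509/38612 - 1*214 = 889509/38612 - 214 = -7373459/38612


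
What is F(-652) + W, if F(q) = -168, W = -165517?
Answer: -165685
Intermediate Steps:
F(-652) + W = -168 - 165517 = -165685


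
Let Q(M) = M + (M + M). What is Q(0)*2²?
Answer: 0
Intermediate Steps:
Q(M) = 3*M (Q(M) = M + 2*M = 3*M)
Q(0)*2² = (3*0)*2² = 0*4 = 0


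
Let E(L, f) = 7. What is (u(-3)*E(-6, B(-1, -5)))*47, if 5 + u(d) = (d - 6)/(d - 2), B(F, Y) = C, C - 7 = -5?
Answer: -5264/5 ≈ -1052.8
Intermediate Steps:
C = 2 (C = 7 - 5 = 2)
B(F, Y) = 2
u(d) = -5 + (-6 + d)/(-2 + d) (u(d) = -5 + (d - 6)/(d - 2) = -5 + (-6 + d)/(-2 + d))
(u(-3)*E(-6, B(-1, -5)))*47 = ((4*(1 - 1*(-3))/(-2 - 3))*7)*47 = ((4*(1 + 3)/(-5))*7)*47 = ((4*(-⅕)*4)*7)*47 = -16/5*7*47 = -112/5*47 = -5264/5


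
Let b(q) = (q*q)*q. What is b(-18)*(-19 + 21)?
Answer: -11664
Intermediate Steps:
b(q) = q³ (b(q) = q²*q = q³)
b(-18)*(-19 + 21) = (-18)³*(-19 + 21) = -5832*2 = -11664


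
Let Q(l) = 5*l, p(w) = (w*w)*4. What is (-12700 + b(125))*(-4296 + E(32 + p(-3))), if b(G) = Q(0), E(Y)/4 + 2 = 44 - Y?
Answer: 55880000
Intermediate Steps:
p(w) = 4*w**2 (p(w) = w**2*4 = 4*w**2)
E(Y) = 168 - 4*Y (E(Y) = -8 + 4*(44 - Y) = -8 + (176 - 4*Y) = 168 - 4*Y)
b(G) = 0 (b(G) = 5*0 = 0)
(-12700 + b(125))*(-4296 + E(32 + p(-3))) = (-12700 + 0)*(-4296 + (168 - 4*(32 + 4*(-3)**2))) = -12700*(-4296 + (168 - 4*(32 + 4*9))) = -12700*(-4296 + (168 - 4*(32 + 36))) = -12700*(-4296 + (168 - 4*68)) = -12700*(-4296 + (168 - 272)) = -12700*(-4296 - 104) = -12700*(-4400) = 55880000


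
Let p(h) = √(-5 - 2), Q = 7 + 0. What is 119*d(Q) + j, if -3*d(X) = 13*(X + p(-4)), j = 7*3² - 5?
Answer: -10655/3 - 1547*I*√7/3 ≈ -3551.7 - 1364.3*I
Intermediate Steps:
Q = 7
p(h) = I*√7 (p(h) = √(-7) = I*√7)
j = 58 (j = 7*9 - 5 = 63 - 5 = 58)
d(X) = -13*X/3 - 13*I*√7/3 (d(X) = -13*(X + I*√7)/3 = -(13*X + 13*I*√7)/3 = -13*X/3 - 13*I*√7/3)
119*d(Q) + j = 119*(-13/3*7 - 13*I*√7/3) + 58 = 119*(-91/3 - 13*I*√7/3) + 58 = (-10829/3 - 1547*I*√7/3) + 58 = -10655/3 - 1547*I*√7/3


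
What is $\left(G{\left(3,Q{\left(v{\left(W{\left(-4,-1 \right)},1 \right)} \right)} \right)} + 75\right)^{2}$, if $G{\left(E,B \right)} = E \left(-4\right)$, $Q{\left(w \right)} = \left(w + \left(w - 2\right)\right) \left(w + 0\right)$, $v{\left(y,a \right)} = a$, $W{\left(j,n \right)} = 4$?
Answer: $3969$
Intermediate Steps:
$Q{\left(w \right)} = w \left(-2 + 2 w\right)$ ($Q{\left(w \right)} = \left(w + \left(w - 2\right)\right) w = \left(w + \left(-2 + w\right)\right) w = \left(-2 + 2 w\right) w = w \left(-2 + 2 w\right)$)
$G{\left(E,B \right)} = - 4 E$
$\left(G{\left(3,Q{\left(v{\left(W{\left(-4,-1 \right)},1 \right)} \right)} \right)} + 75\right)^{2} = \left(\left(-4\right) 3 + 75\right)^{2} = \left(-12 + 75\right)^{2} = 63^{2} = 3969$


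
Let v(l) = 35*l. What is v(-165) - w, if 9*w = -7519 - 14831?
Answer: -9875/3 ≈ -3291.7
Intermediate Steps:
w = -7450/3 (w = (-7519 - 14831)/9 = (1/9)*(-22350) = -7450/3 ≈ -2483.3)
v(-165) - w = 35*(-165) - 1*(-7450/3) = -5775 + 7450/3 = -9875/3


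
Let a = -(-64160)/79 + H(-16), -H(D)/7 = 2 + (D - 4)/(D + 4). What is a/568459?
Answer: 186397/134724783 ≈ 0.0013835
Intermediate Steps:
H(D) = -14 - 7*(-4 + D)/(4 + D) (H(D) = -7*(2 + (D - 4)/(D + 4)) = -7*(2 + (-4 + D)/(4 + D)) = -14 - 7*(-4 + D)/(4 + D))
a = 186397/237 (a = -(-64160)/79 + 7*(-4 - 3*(-16))/(4 - 16) = -(-64160)/79 + 7*(-4 + 48)/(-12) = -401*(-160/79) + 7*(-1/12)*44 = 64160/79 - 77/3 = 186397/237 ≈ 786.49)
a/568459 = (186397/237)/568459 = (186397/237)*(1/568459) = 186397/134724783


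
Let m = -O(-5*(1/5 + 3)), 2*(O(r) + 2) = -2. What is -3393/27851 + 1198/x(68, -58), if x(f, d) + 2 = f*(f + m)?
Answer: 8495440/67204463 ≈ 0.12641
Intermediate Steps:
O(r) = -3 (O(r) = -2 + (½)*(-2) = -2 - 1 = -3)
m = 3 (m = -1*(-3) = 3)
x(f, d) = -2 + f*(3 + f) (x(f, d) = -2 + f*(f + 3) = -2 + f*(3 + f))
-3393/27851 + 1198/x(68, -58) = -3393/27851 + 1198/(-2 + 68² + 3*68) = -3393*1/27851 + 1198/(-2 + 4624 + 204) = -3393/27851 + 1198/4826 = -3393/27851 + 1198*(1/4826) = -3393/27851 + 599/2413 = 8495440/67204463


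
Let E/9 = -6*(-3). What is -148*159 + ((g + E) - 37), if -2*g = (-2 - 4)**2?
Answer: -23425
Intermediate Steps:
g = -18 (g = -(-2 - 4)**2/2 = -1/2*(-6)**2 = -1/2*36 = -18)
E = 162 (E = 9*(-6*(-3)) = 9*18 = 162)
-148*159 + ((g + E) - 37) = -148*159 + ((-18 + 162) - 37) = -23532 + (144 - 37) = -23532 + 107 = -23425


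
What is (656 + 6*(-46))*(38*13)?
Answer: 187720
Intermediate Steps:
(656 + 6*(-46))*(38*13) = (656 - 276)*494 = 380*494 = 187720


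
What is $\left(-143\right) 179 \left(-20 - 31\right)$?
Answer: $1305447$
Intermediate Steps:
$\left(-143\right) 179 \left(-20 - 31\right) = - 25597 \left(-20 - 31\right) = \left(-25597\right) \left(-51\right) = 1305447$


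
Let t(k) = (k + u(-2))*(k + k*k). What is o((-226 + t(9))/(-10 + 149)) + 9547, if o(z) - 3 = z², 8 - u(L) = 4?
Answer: 185406686/19321 ≈ 9596.1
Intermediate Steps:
u(L) = 4 (u(L) = 8 - 1*4 = 8 - 4 = 4)
t(k) = (4 + k)*(k + k²) (t(k) = (k + 4)*(k + k*k) = (4 + k)*(k + k²))
o(z) = 3 + z²
o((-226 + t(9))/(-10 + 149)) + 9547 = (3 + ((-226 + 9*(4 + 9² + 5*9))/(-10 + 149))²) + 9547 = (3 + ((-226 + 9*(4 + 81 + 45))/139)²) + 9547 = (3 + ((-226 + 9*130)*(1/139))²) + 9547 = (3 + ((-226 + 1170)*(1/139))²) + 9547 = (3 + (944*(1/139))²) + 9547 = (3 + (944/139)²) + 9547 = (3 + 891136/19321) + 9547 = 949099/19321 + 9547 = 185406686/19321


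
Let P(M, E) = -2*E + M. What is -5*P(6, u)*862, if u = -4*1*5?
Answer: -198260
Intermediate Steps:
u = -20 (u = -4*5 = -20)
P(M, E) = M - 2*E
-5*P(6, u)*862 = -5*(6 - 2*(-20))*862 = -5*(6 + 40)*862 = -5*46*862 = -230*862 = -198260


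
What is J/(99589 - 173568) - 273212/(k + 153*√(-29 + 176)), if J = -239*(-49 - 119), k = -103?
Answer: -6645427858/759838309 - 876078*√3/10271 ≈ -156.48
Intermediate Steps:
J = 40152 (J = -239*(-168) = 40152)
J/(99589 - 173568) - 273212/(k + 153*√(-29 + 176)) = 40152/(99589 - 173568) - 273212/(-103 + 153*√(-29 + 176)) = 40152/(-73979) - 273212/(-103 + 153*√147) = 40152*(-1/73979) - 273212/(-103 + 153*(7*√3)) = -40152/73979 - 273212/(-103 + 1071*√3)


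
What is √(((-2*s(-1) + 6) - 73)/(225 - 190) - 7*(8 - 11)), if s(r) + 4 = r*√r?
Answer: √(23660 + 70*I)/35 ≈ 4.3948 + 0.0065012*I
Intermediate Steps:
s(r) = -4 + r^(3/2) (s(r) = -4 + r*√r = -4 + r^(3/2))
√(((-2*s(-1) + 6) - 73)/(225 - 190) - 7*(8 - 11)) = √(((-2*(-4 + (-1)^(3/2)) + 6) - 73)/(225 - 190) - 7*(8 - 11)) = √(((-2*(-4 - I) + 6) - 73)/35 - 7*(-3)) = √((((8 + 2*I) + 6) - 73)*(1/35) + 21) = √(((14 + 2*I) - 73)*(1/35) + 21) = √((-59 + 2*I)*(1/35) + 21) = √((-59/35 + 2*I/35) + 21) = √(676/35 + 2*I/35)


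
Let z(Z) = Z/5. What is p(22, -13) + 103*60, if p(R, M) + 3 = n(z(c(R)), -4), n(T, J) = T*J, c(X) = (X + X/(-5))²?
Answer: 741149/125 ≈ 5929.2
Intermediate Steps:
c(X) = 16*X²/25 (c(X) = (X + X*(-⅕))² = (X - X/5)² = (4*X/5)² = 16*X²/25)
z(Z) = Z/5 (z(Z) = Z*(⅕) = Z/5)
n(T, J) = J*T
p(R, M) = -3 - 64*R²/125 (p(R, M) = -3 - 4*16*R²/25/5 = -3 - 64*R²/125)
p(22, -13) + 103*60 = (-3 - 64/125*22²) + 103*60 = (-3 - 64/125*484) + 6180 = (-3 - 30976/125) + 6180 = -31351/125 + 6180 = 741149/125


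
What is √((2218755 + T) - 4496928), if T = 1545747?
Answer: I*√732426 ≈ 855.82*I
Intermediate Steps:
√((2218755 + T) - 4496928) = √((2218755 + 1545747) - 4496928) = √(3764502 - 4496928) = √(-732426) = I*√732426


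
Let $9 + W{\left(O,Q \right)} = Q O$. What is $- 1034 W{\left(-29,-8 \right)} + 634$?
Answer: $-229948$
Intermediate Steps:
$W{\left(O,Q \right)} = -9 + O Q$ ($W{\left(O,Q \right)} = -9 + Q O = -9 + O Q$)
$- 1034 W{\left(-29,-8 \right)} + 634 = - 1034 \left(-9 - -232\right) + 634 = - 1034 \left(-9 + 232\right) + 634 = \left(-1034\right) 223 + 634 = -230582 + 634 = -229948$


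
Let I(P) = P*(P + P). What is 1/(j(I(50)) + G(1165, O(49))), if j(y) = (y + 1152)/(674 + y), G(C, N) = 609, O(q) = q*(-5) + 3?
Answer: 2837/1730809 ≈ 0.0016391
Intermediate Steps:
O(q) = 3 - 5*q (O(q) = -5*q + 3 = 3 - 5*q)
I(P) = 2*P² (I(P) = P*(2*P) = 2*P²)
j(y) = (1152 + y)/(674 + y)
1/(j(I(50)) + G(1165, O(49))) = 1/((1152 + 2*50²)/(674 + 2*50²) + 609) = 1/((1152 + 2*2500)/(674 + 2*2500) + 609) = 1/((1152 + 5000)/(674 + 5000) + 609) = 1/(6152/5674 + 609) = 1/((1/5674)*6152 + 609) = 1/(3076/2837 + 609) = 1/(1730809/2837) = 2837/1730809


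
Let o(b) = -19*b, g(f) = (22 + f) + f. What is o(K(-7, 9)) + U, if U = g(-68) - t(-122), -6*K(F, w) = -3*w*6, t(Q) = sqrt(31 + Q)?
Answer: -627 - I*sqrt(91) ≈ -627.0 - 9.5394*I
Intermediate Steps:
g(f) = 22 + 2*f
K(F, w) = 3*w (K(F, w) = -(-3*w)*6/6 = -(-3)*w = 3*w)
U = -114 - I*sqrt(91) (U = (22 + 2*(-68)) - sqrt(31 - 122) = (22 - 136) - sqrt(-91) = -114 - I*sqrt(91) ≈ -114.0 - 9.5394*I)
o(K(-7, 9)) + U = -57*9 + (-114 - I*sqrt(91)) = -19*27 + (-114 - I*sqrt(91)) = -513 + (-114 - I*sqrt(91)) = -627 - I*sqrt(91)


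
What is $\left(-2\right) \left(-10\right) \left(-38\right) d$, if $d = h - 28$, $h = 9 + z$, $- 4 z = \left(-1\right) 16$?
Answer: $11400$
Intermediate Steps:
$z = 4$ ($z = - \frac{\left(-1\right) 16}{4} = \left(- \frac{1}{4}\right) \left(-16\right) = 4$)
$h = 13$ ($h = 9 + 4 = 13$)
$d = -15$ ($d = 13 - 28 = -15$)
$\left(-2\right) \left(-10\right) \left(-38\right) d = \left(-2\right) \left(-10\right) \left(-38\right) \left(-15\right) = 20 \left(-38\right) \left(-15\right) = \left(-760\right) \left(-15\right) = 11400$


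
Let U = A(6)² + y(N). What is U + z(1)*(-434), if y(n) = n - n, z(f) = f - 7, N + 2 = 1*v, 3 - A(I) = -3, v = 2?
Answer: 2640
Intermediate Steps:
A(I) = 6 (A(I) = 3 - 1*(-3) = 3 + 3 = 6)
N = 0 (N = -2 + 1*2 = -2 + 2 = 0)
z(f) = -7 + f
y(n) = 0
U = 36 (U = 6² + 0 = 36 + 0 = 36)
U + z(1)*(-434) = 36 + (-7 + 1)*(-434) = 36 - 6*(-434) = 36 + 2604 = 2640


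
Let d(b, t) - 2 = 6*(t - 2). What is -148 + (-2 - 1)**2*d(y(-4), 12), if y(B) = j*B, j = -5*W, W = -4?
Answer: 410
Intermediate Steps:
j = 20 (j = -5*(-4) = 20)
y(B) = 20*B
d(b, t) = -10 + 6*t (d(b, t) = 2 + 6*(t - 2) = 2 + 6*(-2 + t) = 2 + (-12 + 6*t) = -10 + 6*t)
-148 + (-2 - 1)**2*d(y(-4), 12) = -148 + (-2 - 1)**2*(-10 + 6*12) = -148 + (-3)**2*(-10 + 72) = -148 + 9*62 = -148 + 558 = 410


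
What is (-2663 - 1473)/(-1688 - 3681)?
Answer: 4136/5369 ≈ 0.77035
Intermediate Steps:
(-2663 - 1473)/(-1688 - 3681) = -4136/(-5369) = -4136*(-1/5369) = 4136/5369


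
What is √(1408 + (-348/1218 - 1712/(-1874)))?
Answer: √60599847210/6559 ≈ 37.532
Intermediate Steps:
√(1408 + (-348/1218 - 1712/(-1874))) = √(1408 + (-348*1/1218 - 1712*(-1/1874))) = √(1408 + (-2/7 + 856/937)) = √(1408 + 4118/6559) = √(9239190/6559) = √60599847210/6559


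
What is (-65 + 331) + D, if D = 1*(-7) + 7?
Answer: 266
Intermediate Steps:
D = 0 (D = -7 + 7 = 0)
(-65 + 331) + D = (-65 + 331) + 0 = 266 + 0 = 266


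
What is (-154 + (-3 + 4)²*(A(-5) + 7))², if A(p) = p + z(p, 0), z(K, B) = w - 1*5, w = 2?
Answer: 24025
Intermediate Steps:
z(K, B) = -3 (z(K, B) = 2 - 1*5 = 2 - 5 = -3)
A(p) = -3 + p (A(p) = p - 3 = -3 + p)
(-154 + (-3 + 4)²*(A(-5) + 7))² = (-154 + (-3 + 4)²*((-3 - 5) + 7))² = (-154 + 1²*(-8 + 7))² = (-154 + 1*(-1))² = (-154 - 1)² = (-155)² = 24025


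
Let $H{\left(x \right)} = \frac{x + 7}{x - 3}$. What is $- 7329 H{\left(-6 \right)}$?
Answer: $\frac{2443}{3} \approx 814.33$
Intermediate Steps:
$H{\left(x \right)} = \frac{7 + x}{-3 + x}$
$- 7329 H{\left(-6 \right)} = - 7329 \frac{7 - 6}{-3 - 6} = - 7329 \frac{1}{-9} \cdot 1 = - 7329 \left(\left(- \frac{1}{9}\right) 1\right) = \left(-7329\right) \left(- \frac{1}{9}\right) = \frac{2443}{3}$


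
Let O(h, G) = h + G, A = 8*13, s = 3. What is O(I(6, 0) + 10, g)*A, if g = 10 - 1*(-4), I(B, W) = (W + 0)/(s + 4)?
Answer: 2496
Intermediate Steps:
I(B, W) = W/7 (I(B, W) = (W + 0)/(3 + 4) = W/7)
A = 104
g = 14 (g = 10 + 4 = 14)
O(h, G) = G + h
O(I(6, 0) + 10, g)*A = (14 + ((⅐)*0 + 10))*104 = (14 + (0 + 10))*104 = (14 + 10)*104 = 24*104 = 2496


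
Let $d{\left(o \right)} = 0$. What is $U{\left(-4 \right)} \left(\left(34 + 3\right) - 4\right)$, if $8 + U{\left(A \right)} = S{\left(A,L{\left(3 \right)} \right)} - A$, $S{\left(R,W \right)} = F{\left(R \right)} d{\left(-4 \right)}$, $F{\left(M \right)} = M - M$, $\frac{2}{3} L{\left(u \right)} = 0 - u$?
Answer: $-132$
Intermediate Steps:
$L{\left(u \right)} = - \frac{3 u}{2}$ ($L{\left(u \right)} = \frac{3 \left(0 - u\right)}{2} = \frac{3 \left(- u\right)}{2} = - \frac{3 u}{2}$)
$F{\left(M \right)} = 0$
$S{\left(R,W \right)} = 0$ ($S{\left(R,W \right)} = 0 \cdot 0 = 0$)
$U{\left(A \right)} = -8 - A$ ($U{\left(A \right)} = -8 + \left(0 - A\right) = -8 - A$)
$U{\left(-4 \right)} \left(\left(34 + 3\right) - 4\right) = \left(-8 - -4\right) \left(\left(34 + 3\right) - 4\right) = \left(-8 + 4\right) \left(37 - 4\right) = \left(-4\right) 33 = -132$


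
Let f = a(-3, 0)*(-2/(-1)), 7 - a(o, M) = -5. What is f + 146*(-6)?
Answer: -852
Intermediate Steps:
a(o, M) = 12 (a(o, M) = 7 - 1*(-5) = 7 + 5 = 12)
f = 24 (f = 12*(-2/(-1)) = 12*(-2*(-1)) = 12*2 = 24)
f + 146*(-6) = 24 + 146*(-6) = 24 - 876 = -852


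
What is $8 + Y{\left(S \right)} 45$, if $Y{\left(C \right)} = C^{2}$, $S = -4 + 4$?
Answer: $8$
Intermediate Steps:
$S = 0$
$8 + Y{\left(S \right)} 45 = 8 + 0^{2} \cdot 45 = 8 + 0 \cdot 45 = 8 + 0 = 8$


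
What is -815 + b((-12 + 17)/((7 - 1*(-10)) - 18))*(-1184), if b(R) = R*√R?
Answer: -815 + 5920*I*√5 ≈ -815.0 + 13238.0*I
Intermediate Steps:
b(R) = R^(3/2)
-815 + b((-12 + 17)/((7 - 1*(-10)) - 18))*(-1184) = -815 + ((-12 + 17)/((7 - 1*(-10)) - 18))^(3/2)*(-1184) = -815 + (5/((7 + 10) - 18))^(3/2)*(-1184) = -815 + (5/(17 - 18))^(3/2)*(-1184) = -815 + (5/(-1))^(3/2)*(-1184) = -815 + (5*(-1))^(3/2)*(-1184) = -815 + (-5)^(3/2)*(-1184) = -815 - 5*I*√5*(-1184) = -815 + 5920*I*√5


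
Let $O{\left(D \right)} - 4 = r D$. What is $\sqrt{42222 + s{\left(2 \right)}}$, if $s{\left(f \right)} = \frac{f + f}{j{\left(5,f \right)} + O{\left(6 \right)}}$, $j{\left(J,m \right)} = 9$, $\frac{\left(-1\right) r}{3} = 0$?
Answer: $\frac{\sqrt{7135570}}{13} \approx 205.48$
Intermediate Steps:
$r = 0$ ($r = \left(-3\right) 0 = 0$)
$O{\left(D \right)} = 4$ ($O{\left(D \right)} = 4 + 0 D = 4 + 0 = 4$)
$s{\left(f \right)} = \frac{2 f}{13}$ ($s{\left(f \right)} = \frac{f + f}{9 + 4} = \frac{2 f}{13}$)
$\sqrt{42222 + s{\left(2 \right)}} = \sqrt{42222 + \frac{2}{13} \cdot 2} = \sqrt{42222 + \frac{4}{13}} = \sqrt{\frac{548890}{13}} = \frac{\sqrt{7135570}}{13}$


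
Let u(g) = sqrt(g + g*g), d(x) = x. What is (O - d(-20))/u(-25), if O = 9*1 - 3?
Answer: 13*sqrt(6)/30 ≈ 1.0614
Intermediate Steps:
O = 6 (O = 9 - 3 = 6)
u(g) = sqrt(g + g**2)
(O - d(-20))/u(-25) = (6 - 1*(-20))/(sqrt(-25*(1 - 25))) = (6 + 20)/(sqrt(-25*(-24))) = 26/(sqrt(600)) = 26/((10*sqrt(6))) = 26*(sqrt(6)/60) = 13*sqrt(6)/30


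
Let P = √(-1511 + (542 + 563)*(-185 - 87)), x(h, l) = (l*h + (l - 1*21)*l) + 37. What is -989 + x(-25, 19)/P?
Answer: -989 + 68*I*√302071/43153 ≈ -989.0 + 0.86607*I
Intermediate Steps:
x(h, l) = 37 + h*l + l*(-21 + l) (x(h, l) = (h*l + (l - 21)*l) + 37 = (h*l + (-21 + l)*l) + 37 = (h*l + l*(-21 + l)) + 37 = 37 + h*l + l*(-21 + l))
P = I*√302071 (P = √(-1511 + 1105*(-272)) = √(-1511 - 300560) = √(-302071) = I*√302071 ≈ 549.61*I)
-989 + x(-25, 19)/P = -989 + (37 + 19² - 21*19 - 25*19)/((I*√302071)) = -989 + (37 + 361 - 399 - 475)*(-I*√302071/302071) = -989 - (-68)*I*√302071/43153 = -989 + 68*I*√302071/43153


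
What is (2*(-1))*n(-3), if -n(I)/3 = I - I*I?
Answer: -72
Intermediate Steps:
n(I) = -3*I + 3*I² (n(I) = -3*(I - I*I) = -3*(I - I²) = -3*I + 3*I²)
(2*(-1))*n(-3) = (2*(-1))*(3*(-3)*(-1 - 3)) = -6*(-3)*(-4) = -2*36 = -72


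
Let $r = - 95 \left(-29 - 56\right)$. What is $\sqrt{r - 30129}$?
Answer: $i \sqrt{22054} \approx 148.51 i$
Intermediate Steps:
$r = 8075$ ($r = \left(-95\right) \left(-85\right) = 8075$)
$\sqrt{r - 30129} = \sqrt{8075 - 30129} = \sqrt{-22054} = i \sqrt{22054}$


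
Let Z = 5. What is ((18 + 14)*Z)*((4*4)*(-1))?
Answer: -2560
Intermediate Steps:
((18 + 14)*Z)*((4*4)*(-1)) = ((18 + 14)*5)*((4*4)*(-1)) = (32*5)*(16*(-1)) = 160*(-16) = -2560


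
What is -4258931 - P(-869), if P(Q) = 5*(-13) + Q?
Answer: -4257997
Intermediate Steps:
P(Q) = -65 + Q
-4258931 - P(-869) = -4258931 - (-65 - 869) = -4258931 - 1*(-934) = -4258931 + 934 = -4257997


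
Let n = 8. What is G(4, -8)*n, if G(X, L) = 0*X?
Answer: 0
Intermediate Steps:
G(X, L) = 0
G(4, -8)*n = 0*8 = 0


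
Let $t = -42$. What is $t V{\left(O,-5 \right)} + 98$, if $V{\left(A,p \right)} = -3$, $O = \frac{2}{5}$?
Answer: $224$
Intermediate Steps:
$O = \frac{2}{5}$ ($O = 2 \cdot \frac{1}{5} = \frac{2}{5} \approx 0.4$)
$t V{\left(O,-5 \right)} + 98 = \left(-42\right) \left(-3\right) + 98 = 126 + 98 = 224$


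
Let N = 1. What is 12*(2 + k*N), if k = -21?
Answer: -228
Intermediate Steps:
12*(2 + k*N) = 12*(2 - 21*1) = 12*(2 - 21) = 12*(-19) = -228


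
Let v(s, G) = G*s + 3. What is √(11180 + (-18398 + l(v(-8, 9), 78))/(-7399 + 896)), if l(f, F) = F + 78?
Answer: 3*√1072357706/929 ≈ 105.75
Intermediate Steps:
v(s, G) = 3 + G*s
l(f, F) = 78 + F
√(11180 + (-18398 + l(v(-8, 9), 78))/(-7399 + 896)) = √(11180 + (-18398 + (78 + 78))/(-7399 + 896)) = √(11180 + (-18398 + 156)/(-6503)) = √(11180 - 18242*(-1/6503)) = √(11180 + 2606/929) = √(10388826/929) = 3*√1072357706/929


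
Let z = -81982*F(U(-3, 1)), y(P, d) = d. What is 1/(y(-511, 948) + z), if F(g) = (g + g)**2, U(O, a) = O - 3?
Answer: -1/11804460 ≈ -8.4714e-8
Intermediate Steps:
U(O, a) = -3 + O
F(g) = 4*g**2 (F(g) = (2*g)**2 = 4*g**2)
z = -11805408 (z = -327928*(-3 - 3)**2 = -327928*(-6)**2 = -327928*36 = -81982*144 = -11805408)
1/(y(-511, 948) + z) = 1/(948 - 11805408) = 1/(-11804460) = -1/11804460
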